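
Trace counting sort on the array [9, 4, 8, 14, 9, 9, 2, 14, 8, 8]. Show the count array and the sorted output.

Count array: [0, 0, 1, 0, 1, 0, 0, 0, 3, 3, 0, 0, 0, 0, 2]
(count[i] = number of elements equal to i)
Cumulative count: [0, 0, 1, 1, 2, 2, 2, 2, 5, 8, 8, 8, 8, 8, 10]
Sorted: [2, 4, 8, 8, 8, 9, 9, 9, 14, 14]


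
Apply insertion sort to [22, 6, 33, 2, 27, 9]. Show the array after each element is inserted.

First element 22 is already 'sorted'
Insert 6: shifted 1 elements -> [6, 22, 33, 2, 27, 9]
Insert 33: shifted 0 elements -> [6, 22, 33, 2, 27, 9]
Insert 2: shifted 3 elements -> [2, 6, 22, 33, 27, 9]
Insert 27: shifted 1 elements -> [2, 6, 22, 27, 33, 9]
Insert 9: shifted 3 elements -> [2, 6, 9, 22, 27, 33]


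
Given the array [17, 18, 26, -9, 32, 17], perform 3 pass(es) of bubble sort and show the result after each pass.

After pass 1: [17, 18, -9, 26, 17, 32] (2 swaps)
After pass 2: [17, -9, 18, 17, 26, 32] (2 swaps)
After pass 3: [-9, 17, 17, 18, 26, 32] (2 swaps)
Total swaps: 6


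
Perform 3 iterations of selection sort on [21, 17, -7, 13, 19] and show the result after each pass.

Pass 1: Select minimum -7 at index 2, swap -> [-7, 17, 21, 13, 19]
Pass 2: Select minimum 13 at index 3, swap -> [-7, 13, 21, 17, 19]
Pass 3: Select minimum 17 at index 3, swap -> [-7, 13, 17, 21, 19]


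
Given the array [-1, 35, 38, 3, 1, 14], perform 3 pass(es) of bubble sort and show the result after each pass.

After pass 1: [-1, 35, 3, 1, 14, 38] (3 swaps)
After pass 2: [-1, 3, 1, 14, 35, 38] (3 swaps)
After pass 3: [-1, 1, 3, 14, 35, 38] (1 swaps)
Total swaps: 7


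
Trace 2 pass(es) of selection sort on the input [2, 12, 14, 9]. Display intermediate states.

Pass 1: Select minimum 2 at index 0, swap -> [2, 12, 14, 9]
Pass 2: Select minimum 9 at index 3, swap -> [2, 9, 14, 12]


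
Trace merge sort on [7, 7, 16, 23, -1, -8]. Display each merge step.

Divide and conquer:
  Merge [7] + [16] -> [7, 16]
  Merge [7] + [7, 16] -> [7, 7, 16]
  Merge [-1] + [-8] -> [-8, -1]
  Merge [23] + [-8, -1] -> [-8, -1, 23]
  Merge [7, 7, 16] + [-8, -1, 23] -> [-8, -1, 7, 7, 16, 23]


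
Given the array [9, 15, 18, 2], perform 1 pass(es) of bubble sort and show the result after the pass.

After pass 1: [9, 15, 2, 18] (1 swaps)
Total swaps: 1


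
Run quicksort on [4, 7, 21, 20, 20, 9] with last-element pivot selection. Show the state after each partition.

Partition 1: pivot=9 at index 2 -> [4, 7, 9, 20, 20, 21]
Partition 2: pivot=7 at index 1 -> [4, 7, 9, 20, 20, 21]
Partition 3: pivot=21 at index 5 -> [4, 7, 9, 20, 20, 21]
Partition 4: pivot=20 at index 4 -> [4, 7, 9, 20, 20, 21]


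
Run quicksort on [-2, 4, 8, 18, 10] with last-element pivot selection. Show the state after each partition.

Partition 1: pivot=10 at index 3 -> [-2, 4, 8, 10, 18]
Partition 2: pivot=8 at index 2 -> [-2, 4, 8, 10, 18]
Partition 3: pivot=4 at index 1 -> [-2, 4, 8, 10, 18]


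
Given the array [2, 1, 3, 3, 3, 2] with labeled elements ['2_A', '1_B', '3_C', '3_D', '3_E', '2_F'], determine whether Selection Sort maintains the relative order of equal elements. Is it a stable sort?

Trace Selection Sort on the labeled array (the key is the number; the letter only tracks identity):
  Pass 1: minimum of unsorted part is 1_B at index 1; swap it with 2_A at index 0 -> [1_B, 2_A, 3_C, 3_D, 3_E, 2_F]
  Pass 2: minimum 2_A is already at index 1; no swap -> [1_B, 2_A, 3_C, 3_D, 3_E, 2_F]
  Pass 3: minimum of unsorted part is 2_F at index 5; swap it with 3_C at index 2 -> [1_B, 2_A, 2_F, 3_D, 3_E, 3_C]
  Pass 4: minimum 3_D is already at index 3; no swap -> [1_B, 2_A, 2_F, 3_D, 3_E, 3_C]
  Pass 5: minimum 3_E is already at index 4; no swap -> [1_B, 2_A, 2_F, 3_D, 3_E, 3_C]
Final order: [1_B, 2_A, 2_F, 3_D, 3_E, 3_C]
Equal keys:
  value 2: originally 2_A, 2_F; after sorting 2_A, 2_F -> order preserved
  value 3: originally 3_C, 3_D, 3_E; after sorting 3_D, 3_E, 3_C -> order changed
Equal keys were reordered, so Selection Sort is not stable: the long-range swap that moves the minimum into place can carry an element past an equal key. (One such input is enough; an unstable sort may happen to preserve order on other inputs, but it gives no guarantee.)
Answer: Not stable


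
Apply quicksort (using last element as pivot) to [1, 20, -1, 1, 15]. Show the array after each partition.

Partition 1: pivot=15 at index 3 -> [1, -1, 1, 15, 20]
Partition 2: pivot=1 at index 2 -> [1, -1, 1, 15, 20]
Partition 3: pivot=-1 at index 0 -> [-1, 1, 1, 15, 20]


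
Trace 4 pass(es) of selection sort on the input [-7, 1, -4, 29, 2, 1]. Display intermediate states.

Pass 1: Select minimum -7 at index 0, swap -> [-7, 1, -4, 29, 2, 1]
Pass 2: Select minimum -4 at index 2, swap -> [-7, -4, 1, 29, 2, 1]
Pass 3: Select minimum 1 at index 2, swap -> [-7, -4, 1, 29, 2, 1]
Pass 4: Select minimum 1 at index 5, swap -> [-7, -4, 1, 1, 2, 29]


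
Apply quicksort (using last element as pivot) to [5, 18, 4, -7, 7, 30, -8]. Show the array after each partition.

Partition 1: pivot=-8 at index 0 -> [-8, 18, 4, -7, 7, 30, 5]
Partition 2: pivot=5 at index 3 -> [-8, 4, -7, 5, 7, 30, 18]
Partition 3: pivot=-7 at index 1 -> [-8, -7, 4, 5, 7, 30, 18]
Partition 4: pivot=18 at index 5 -> [-8, -7, 4, 5, 7, 18, 30]


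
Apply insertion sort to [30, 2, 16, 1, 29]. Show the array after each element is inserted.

First element 30 is already 'sorted'
Insert 2: shifted 1 elements -> [2, 30, 16, 1, 29]
Insert 16: shifted 1 elements -> [2, 16, 30, 1, 29]
Insert 1: shifted 3 elements -> [1, 2, 16, 30, 29]
Insert 29: shifted 1 elements -> [1, 2, 16, 29, 30]


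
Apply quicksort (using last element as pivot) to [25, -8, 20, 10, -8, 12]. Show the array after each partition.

Partition 1: pivot=12 at index 3 -> [-8, 10, -8, 12, 20, 25]
Partition 2: pivot=-8 at index 1 -> [-8, -8, 10, 12, 20, 25]
Partition 3: pivot=25 at index 5 -> [-8, -8, 10, 12, 20, 25]


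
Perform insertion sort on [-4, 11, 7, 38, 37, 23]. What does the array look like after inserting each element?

First element -4 is already 'sorted'
Insert 11: shifted 0 elements -> [-4, 11, 7, 38, 37, 23]
Insert 7: shifted 1 elements -> [-4, 7, 11, 38, 37, 23]
Insert 38: shifted 0 elements -> [-4, 7, 11, 38, 37, 23]
Insert 37: shifted 1 elements -> [-4, 7, 11, 37, 38, 23]
Insert 23: shifted 2 elements -> [-4, 7, 11, 23, 37, 38]


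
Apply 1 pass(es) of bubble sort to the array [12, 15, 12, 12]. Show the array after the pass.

After pass 1: [12, 12, 12, 15] (2 swaps)
Total swaps: 2


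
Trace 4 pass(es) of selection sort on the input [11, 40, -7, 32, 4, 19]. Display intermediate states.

Pass 1: Select minimum -7 at index 2, swap -> [-7, 40, 11, 32, 4, 19]
Pass 2: Select minimum 4 at index 4, swap -> [-7, 4, 11, 32, 40, 19]
Pass 3: Select minimum 11 at index 2, swap -> [-7, 4, 11, 32, 40, 19]
Pass 4: Select minimum 19 at index 5, swap -> [-7, 4, 11, 19, 40, 32]


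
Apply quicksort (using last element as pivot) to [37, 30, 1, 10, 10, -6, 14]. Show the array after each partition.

Partition 1: pivot=14 at index 4 -> [1, 10, 10, -6, 14, 30, 37]
Partition 2: pivot=-6 at index 0 -> [-6, 10, 10, 1, 14, 30, 37]
Partition 3: pivot=1 at index 1 -> [-6, 1, 10, 10, 14, 30, 37]
Partition 4: pivot=10 at index 3 -> [-6, 1, 10, 10, 14, 30, 37]
Partition 5: pivot=37 at index 6 -> [-6, 1, 10, 10, 14, 30, 37]


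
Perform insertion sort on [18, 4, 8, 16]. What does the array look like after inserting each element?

First element 18 is already 'sorted'
Insert 4: shifted 1 elements -> [4, 18, 8, 16]
Insert 8: shifted 1 elements -> [4, 8, 18, 16]
Insert 16: shifted 1 elements -> [4, 8, 16, 18]


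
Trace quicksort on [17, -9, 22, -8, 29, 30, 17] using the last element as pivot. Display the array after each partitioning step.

Partition 1: pivot=17 at index 3 -> [17, -9, -8, 17, 29, 30, 22]
Partition 2: pivot=-8 at index 1 -> [-9, -8, 17, 17, 29, 30, 22]
Partition 3: pivot=22 at index 4 -> [-9, -8, 17, 17, 22, 30, 29]
Partition 4: pivot=29 at index 5 -> [-9, -8, 17, 17, 22, 29, 30]


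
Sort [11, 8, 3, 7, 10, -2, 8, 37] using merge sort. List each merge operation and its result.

Divide and conquer:
  Merge [11] + [8] -> [8, 11]
  Merge [3] + [7] -> [3, 7]
  Merge [8, 11] + [3, 7] -> [3, 7, 8, 11]
  Merge [10] + [-2] -> [-2, 10]
  Merge [8] + [37] -> [8, 37]
  Merge [-2, 10] + [8, 37] -> [-2, 8, 10, 37]
  Merge [3, 7, 8, 11] + [-2, 8, 10, 37] -> [-2, 3, 7, 8, 8, 10, 11, 37]


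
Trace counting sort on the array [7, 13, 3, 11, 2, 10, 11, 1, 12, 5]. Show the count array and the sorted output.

Count array: [0, 1, 1, 1, 0, 1, 0, 1, 0, 0, 1, 2, 1, 1]
(count[i] = number of elements equal to i)
Cumulative count: [0, 1, 2, 3, 3, 4, 4, 5, 5, 5, 6, 8, 9, 10]
Sorted: [1, 2, 3, 5, 7, 10, 11, 11, 12, 13]


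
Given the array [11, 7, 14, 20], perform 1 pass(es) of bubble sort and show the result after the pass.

After pass 1: [7, 11, 14, 20] (1 swaps)
Total swaps: 1


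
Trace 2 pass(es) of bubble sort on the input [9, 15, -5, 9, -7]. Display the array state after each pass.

After pass 1: [9, -5, 9, -7, 15] (3 swaps)
After pass 2: [-5, 9, -7, 9, 15] (2 swaps)
Total swaps: 5


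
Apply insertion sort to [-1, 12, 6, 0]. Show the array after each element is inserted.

First element -1 is already 'sorted'
Insert 12: shifted 0 elements -> [-1, 12, 6, 0]
Insert 6: shifted 1 elements -> [-1, 6, 12, 0]
Insert 0: shifted 2 elements -> [-1, 0, 6, 12]


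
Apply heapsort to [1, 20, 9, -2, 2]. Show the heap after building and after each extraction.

Build heap: [20, 2, 9, -2, 1]
Extract 20: [9, 2, 1, -2, 20]
Extract 9: [2, -2, 1, 9, 20]
Extract 2: [1, -2, 2, 9, 20]
Extract 1: [-2, 1, 2, 9, 20]


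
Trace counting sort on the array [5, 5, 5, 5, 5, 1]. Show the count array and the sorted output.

Count array: [0, 1, 0, 0, 0, 5]
(count[i] = number of elements equal to i)
Cumulative count: [0, 1, 1, 1, 1, 6]
Sorted: [1, 5, 5, 5, 5, 5]


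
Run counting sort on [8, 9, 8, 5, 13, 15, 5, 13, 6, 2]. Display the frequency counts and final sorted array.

Count array: [0, 0, 1, 0, 0, 2, 1, 0, 2, 1, 0, 0, 0, 2, 0, 1]
(count[i] = number of elements equal to i)
Cumulative count: [0, 0, 1, 1, 1, 3, 4, 4, 6, 7, 7, 7, 7, 9, 9, 10]
Sorted: [2, 5, 5, 6, 8, 8, 9, 13, 13, 15]


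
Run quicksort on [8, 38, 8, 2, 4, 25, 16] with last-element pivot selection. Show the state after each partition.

Partition 1: pivot=16 at index 4 -> [8, 8, 2, 4, 16, 25, 38]
Partition 2: pivot=4 at index 1 -> [2, 4, 8, 8, 16, 25, 38]
Partition 3: pivot=8 at index 3 -> [2, 4, 8, 8, 16, 25, 38]
Partition 4: pivot=38 at index 6 -> [2, 4, 8, 8, 16, 25, 38]


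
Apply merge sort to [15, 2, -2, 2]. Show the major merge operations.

Divide and conquer:
  Merge [15] + [2] -> [2, 15]
  Merge [-2] + [2] -> [-2, 2]
  Merge [2, 15] + [-2, 2] -> [-2, 2, 2, 15]


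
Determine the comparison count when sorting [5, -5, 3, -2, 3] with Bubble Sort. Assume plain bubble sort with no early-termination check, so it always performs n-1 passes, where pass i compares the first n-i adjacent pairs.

Pass 1: compare adjacent pairs (0,1)..(3,4) = 4 comparison(s), 4 swap(s) -> [-5, 3, -2, 3, 5]
Pass 2: compare adjacent pairs (0,1)..(2,3) = 3 comparison(s), 1 swap(s) -> [-5, -2, 3, 3, 5]
Pass 3: compare adjacent pairs (0,1)..(1,2) = 2 comparison(s), 0 swap(s) -> [-5, -2, 3, 3, 5]
Pass 4: compare adjacent pairs (0,1)..(0,1) = 1 comparison(s), 0 swap(s) -> [-5, -2, 3, 3, 5]
Total comparisons: 4 + 3 + 2 + 1 = 10


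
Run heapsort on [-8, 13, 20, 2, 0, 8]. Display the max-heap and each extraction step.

Build heap: [20, 13, 8, 2, 0, -8]
Extract 20: [13, 2, 8, -8, 0, 20]
Extract 13: [8, 2, 0, -8, 13, 20]
Extract 8: [2, -8, 0, 8, 13, 20]
Extract 2: [0, -8, 2, 8, 13, 20]
Extract 0: [-8, 0, 2, 8, 13, 20]


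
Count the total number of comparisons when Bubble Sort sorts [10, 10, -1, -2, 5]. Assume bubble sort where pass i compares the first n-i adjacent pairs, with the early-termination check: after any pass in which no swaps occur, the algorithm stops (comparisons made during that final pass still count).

Pass 1: compare adjacent pairs (0,1)..(3,4) = 4 comparison(s), 3 swap(s) -> [10, -1, -2, 5, 10]
Pass 2: compare adjacent pairs (0,1)..(2,3) = 3 comparison(s), 3 swap(s) -> [-1, -2, 5, 10, 10]
Pass 3: compare adjacent pairs (0,1)..(1,2) = 2 comparison(s), 1 swap(s) -> [-2, -1, 5, 10, 10]
Pass 4: compare adjacent pairs (0,1)..(0,1) = 1 comparison(s), 0 swap(s) -> [-2, -1, 5, 10, 10]
No swaps in this pass, so bubble sort stops here.
Total comparisons: 4 + 3 + 2 + 1 = 10


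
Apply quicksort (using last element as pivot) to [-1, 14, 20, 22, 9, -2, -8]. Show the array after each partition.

Partition 1: pivot=-8 at index 0 -> [-8, 14, 20, 22, 9, -2, -1]
Partition 2: pivot=-1 at index 2 -> [-8, -2, -1, 22, 9, 14, 20]
Partition 3: pivot=20 at index 5 -> [-8, -2, -1, 9, 14, 20, 22]
Partition 4: pivot=14 at index 4 -> [-8, -2, -1, 9, 14, 20, 22]


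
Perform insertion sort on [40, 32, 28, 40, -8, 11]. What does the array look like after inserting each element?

First element 40 is already 'sorted'
Insert 32: shifted 1 elements -> [32, 40, 28, 40, -8, 11]
Insert 28: shifted 2 elements -> [28, 32, 40, 40, -8, 11]
Insert 40: shifted 0 elements -> [28, 32, 40, 40, -8, 11]
Insert -8: shifted 4 elements -> [-8, 28, 32, 40, 40, 11]
Insert 11: shifted 4 elements -> [-8, 11, 28, 32, 40, 40]


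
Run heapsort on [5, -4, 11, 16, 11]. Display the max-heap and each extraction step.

Build heap: [16, 11, 11, -4, 5]
Extract 16: [11, 5, 11, -4, 16]
Extract 11: [11, 5, -4, 11, 16]
Extract 11: [5, -4, 11, 11, 16]
Extract 5: [-4, 5, 11, 11, 16]


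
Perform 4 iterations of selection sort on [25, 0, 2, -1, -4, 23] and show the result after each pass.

Pass 1: Select minimum -4 at index 4, swap -> [-4, 0, 2, -1, 25, 23]
Pass 2: Select minimum -1 at index 3, swap -> [-4, -1, 2, 0, 25, 23]
Pass 3: Select minimum 0 at index 3, swap -> [-4, -1, 0, 2, 25, 23]
Pass 4: Select minimum 2 at index 3, swap -> [-4, -1, 0, 2, 25, 23]


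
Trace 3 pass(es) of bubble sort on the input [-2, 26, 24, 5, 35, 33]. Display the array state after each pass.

After pass 1: [-2, 24, 5, 26, 33, 35] (3 swaps)
After pass 2: [-2, 5, 24, 26, 33, 35] (1 swaps)
After pass 3: [-2, 5, 24, 26, 33, 35] (0 swaps)
Total swaps: 4


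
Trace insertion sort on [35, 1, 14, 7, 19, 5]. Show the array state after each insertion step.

First element 35 is already 'sorted'
Insert 1: shifted 1 elements -> [1, 35, 14, 7, 19, 5]
Insert 14: shifted 1 elements -> [1, 14, 35, 7, 19, 5]
Insert 7: shifted 2 elements -> [1, 7, 14, 35, 19, 5]
Insert 19: shifted 1 elements -> [1, 7, 14, 19, 35, 5]
Insert 5: shifted 4 elements -> [1, 5, 7, 14, 19, 35]


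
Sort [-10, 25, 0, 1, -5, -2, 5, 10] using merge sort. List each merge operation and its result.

Divide and conquer:
  Merge [-10] + [25] -> [-10, 25]
  Merge [0] + [1] -> [0, 1]
  Merge [-10, 25] + [0, 1] -> [-10, 0, 1, 25]
  Merge [-5] + [-2] -> [-5, -2]
  Merge [5] + [10] -> [5, 10]
  Merge [-5, -2] + [5, 10] -> [-5, -2, 5, 10]
  Merge [-10, 0, 1, 25] + [-5, -2, 5, 10] -> [-10, -5, -2, 0, 1, 5, 10, 25]


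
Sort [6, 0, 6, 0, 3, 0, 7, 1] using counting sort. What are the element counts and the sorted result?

Count array: [3, 1, 0, 1, 0, 0, 2, 1]
(count[i] = number of elements equal to i)
Cumulative count: [3, 4, 4, 5, 5, 5, 7, 8]
Sorted: [0, 0, 0, 1, 3, 6, 6, 7]


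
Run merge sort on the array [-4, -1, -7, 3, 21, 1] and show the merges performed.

Divide and conquer:
  Merge [-1] + [-7] -> [-7, -1]
  Merge [-4] + [-7, -1] -> [-7, -4, -1]
  Merge [21] + [1] -> [1, 21]
  Merge [3] + [1, 21] -> [1, 3, 21]
  Merge [-7, -4, -1] + [1, 3, 21] -> [-7, -4, -1, 1, 3, 21]


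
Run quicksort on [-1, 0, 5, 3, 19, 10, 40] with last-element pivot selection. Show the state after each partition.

Partition 1: pivot=40 at index 6 -> [-1, 0, 5, 3, 19, 10, 40]
Partition 2: pivot=10 at index 4 -> [-1, 0, 5, 3, 10, 19, 40]
Partition 3: pivot=3 at index 2 -> [-1, 0, 3, 5, 10, 19, 40]
Partition 4: pivot=0 at index 1 -> [-1, 0, 3, 5, 10, 19, 40]


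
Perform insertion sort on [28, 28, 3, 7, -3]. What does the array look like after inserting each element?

First element 28 is already 'sorted'
Insert 28: shifted 0 elements -> [28, 28, 3, 7, -3]
Insert 3: shifted 2 elements -> [3, 28, 28, 7, -3]
Insert 7: shifted 2 elements -> [3, 7, 28, 28, -3]
Insert -3: shifted 4 elements -> [-3, 3, 7, 28, 28]


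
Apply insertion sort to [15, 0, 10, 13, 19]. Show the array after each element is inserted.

First element 15 is already 'sorted'
Insert 0: shifted 1 elements -> [0, 15, 10, 13, 19]
Insert 10: shifted 1 elements -> [0, 10, 15, 13, 19]
Insert 13: shifted 1 elements -> [0, 10, 13, 15, 19]
Insert 19: shifted 0 elements -> [0, 10, 13, 15, 19]


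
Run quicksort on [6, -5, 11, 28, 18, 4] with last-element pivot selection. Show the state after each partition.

Partition 1: pivot=4 at index 1 -> [-5, 4, 11, 28, 18, 6]
Partition 2: pivot=6 at index 2 -> [-5, 4, 6, 28, 18, 11]
Partition 3: pivot=11 at index 3 -> [-5, 4, 6, 11, 18, 28]
Partition 4: pivot=28 at index 5 -> [-5, 4, 6, 11, 18, 28]


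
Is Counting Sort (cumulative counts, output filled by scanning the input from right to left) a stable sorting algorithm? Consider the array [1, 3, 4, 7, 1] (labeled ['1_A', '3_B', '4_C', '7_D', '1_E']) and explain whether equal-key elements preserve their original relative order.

Trace Counting Sort on the labeled array (the key is the number; the letter only tracks identity):
  Counts for values 0..7: [0, 2, 0, 1, 1, 0, 0, 1]
  Cumulative counts: [0, 2, 2, 3, 4, 4, 4, 5]
  Scan right to left: place 1_E at output index 1
  Scan right to left: place 7_D at output index 4
  Scan right to left: place 4_C at output index 3
  Scan right to left: place 3_B at output index 2
  Scan right to left: place 1_A at output index 0
  Output: [1_A, 1_E, 3_B, 4_C, 7_D]
Equal keys:
  value 1: originally 1_A, 1_E; after sorting 1_A, 1_E -> order preserved
All equal keys kept their original relative order. Counting Sort is stable: scanning the input right to left with decreasing cumulative counts places later duplicates at later output positions.
Answer: Stable


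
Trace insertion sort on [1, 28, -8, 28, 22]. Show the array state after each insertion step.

First element 1 is already 'sorted'
Insert 28: shifted 0 elements -> [1, 28, -8, 28, 22]
Insert -8: shifted 2 elements -> [-8, 1, 28, 28, 22]
Insert 28: shifted 0 elements -> [-8, 1, 28, 28, 22]
Insert 22: shifted 2 elements -> [-8, 1, 22, 28, 28]


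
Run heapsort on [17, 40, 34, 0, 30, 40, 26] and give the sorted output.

Build heap: [40, 30, 40, 0, 17, 34, 26]
Extract 40: [40, 30, 34, 0, 17, 26, 40]
Extract 40: [34, 30, 26, 0, 17, 40, 40]
Extract 34: [30, 17, 26, 0, 34, 40, 40]
Extract 30: [26, 17, 0, 30, 34, 40, 40]
Extract 26: [17, 0, 26, 30, 34, 40, 40]
Extract 17: [0, 17, 26, 30, 34, 40, 40]


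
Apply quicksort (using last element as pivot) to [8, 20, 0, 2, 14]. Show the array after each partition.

Partition 1: pivot=14 at index 3 -> [8, 0, 2, 14, 20]
Partition 2: pivot=2 at index 1 -> [0, 2, 8, 14, 20]


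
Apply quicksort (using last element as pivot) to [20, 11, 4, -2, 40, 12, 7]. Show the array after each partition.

Partition 1: pivot=7 at index 2 -> [4, -2, 7, 11, 40, 12, 20]
Partition 2: pivot=-2 at index 0 -> [-2, 4, 7, 11, 40, 12, 20]
Partition 3: pivot=20 at index 5 -> [-2, 4, 7, 11, 12, 20, 40]
Partition 4: pivot=12 at index 4 -> [-2, 4, 7, 11, 12, 20, 40]


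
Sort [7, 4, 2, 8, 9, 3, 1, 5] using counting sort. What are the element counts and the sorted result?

Count array: [0, 1, 1, 1, 1, 1, 0, 1, 1, 1]
(count[i] = number of elements equal to i)
Cumulative count: [0, 1, 2, 3, 4, 5, 5, 6, 7, 8]
Sorted: [1, 2, 3, 4, 5, 7, 8, 9]


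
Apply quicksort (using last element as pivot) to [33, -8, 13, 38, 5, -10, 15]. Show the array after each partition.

Partition 1: pivot=15 at index 4 -> [-8, 13, 5, -10, 15, 38, 33]
Partition 2: pivot=-10 at index 0 -> [-10, 13, 5, -8, 15, 38, 33]
Partition 3: pivot=-8 at index 1 -> [-10, -8, 5, 13, 15, 38, 33]
Partition 4: pivot=13 at index 3 -> [-10, -8, 5, 13, 15, 38, 33]
Partition 5: pivot=33 at index 5 -> [-10, -8, 5, 13, 15, 33, 38]


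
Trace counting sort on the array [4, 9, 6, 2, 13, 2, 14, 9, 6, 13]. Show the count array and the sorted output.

Count array: [0, 0, 2, 0, 1, 0, 2, 0, 0, 2, 0, 0, 0, 2, 1]
(count[i] = number of elements equal to i)
Cumulative count: [0, 0, 2, 2, 3, 3, 5, 5, 5, 7, 7, 7, 7, 9, 10]
Sorted: [2, 2, 4, 6, 6, 9, 9, 13, 13, 14]


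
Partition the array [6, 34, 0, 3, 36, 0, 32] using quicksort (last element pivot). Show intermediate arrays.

Partition 1: pivot=32 at index 4 -> [6, 0, 3, 0, 32, 34, 36]
Partition 2: pivot=0 at index 1 -> [0, 0, 3, 6, 32, 34, 36]
Partition 3: pivot=6 at index 3 -> [0, 0, 3, 6, 32, 34, 36]
Partition 4: pivot=36 at index 6 -> [0, 0, 3, 6, 32, 34, 36]


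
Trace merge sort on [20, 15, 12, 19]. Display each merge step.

Divide and conquer:
  Merge [20] + [15] -> [15, 20]
  Merge [12] + [19] -> [12, 19]
  Merge [15, 20] + [12, 19] -> [12, 15, 19, 20]


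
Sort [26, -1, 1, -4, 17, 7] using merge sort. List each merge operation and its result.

Divide and conquer:
  Merge [-1] + [1] -> [-1, 1]
  Merge [26] + [-1, 1] -> [-1, 1, 26]
  Merge [17] + [7] -> [7, 17]
  Merge [-4] + [7, 17] -> [-4, 7, 17]
  Merge [-1, 1, 26] + [-4, 7, 17] -> [-4, -1, 1, 7, 17, 26]


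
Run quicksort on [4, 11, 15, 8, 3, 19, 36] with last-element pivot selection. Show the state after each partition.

Partition 1: pivot=36 at index 6 -> [4, 11, 15, 8, 3, 19, 36]
Partition 2: pivot=19 at index 5 -> [4, 11, 15, 8, 3, 19, 36]
Partition 3: pivot=3 at index 0 -> [3, 11, 15, 8, 4, 19, 36]
Partition 4: pivot=4 at index 1 -> [3, 4, 15, 8, 11, 19, 36]
Partition 5: pivot=11 at index 3 -> [3, 4, 8, 11, 15, 19, 36]


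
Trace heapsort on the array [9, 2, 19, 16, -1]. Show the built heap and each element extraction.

Build heap: [19, 16, 9, 2, -1]
Extract 19: [16, 2, 9, -1, 19]
Extract 16: [9, 2, -1, 16, 19]
Extract 9: [2, -1, 9, 16, 19]
Extract 2: [-1, 2, 9, 16, 19]


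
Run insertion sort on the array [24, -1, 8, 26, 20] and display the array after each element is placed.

First element 24 is already 'sorted'
Insert -1: shifted 1 elements -> [-1, 24, 8, 26, 20]
Insert 8: shifted 1 elements -> [-1, 8, 24, 26, 20]
Insert 26: shifted 0 elements -> [-1, 8, 24, 26, 20]
Insert 20: shifted 2 elements -> [-1, 8, 20, 24, 26]


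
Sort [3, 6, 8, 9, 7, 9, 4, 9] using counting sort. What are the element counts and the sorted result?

Count array: [0, 0, 0, 1, 1, 0, 1, 1, 1, 3]
(count[i] = number of elements equal to i)
Cumulative count: [0, 0, 0, 1, 2, 2, 3, 4, 5, 8]
Sorted: [3, 4, 6, 7, 8, 9, 9, 9]


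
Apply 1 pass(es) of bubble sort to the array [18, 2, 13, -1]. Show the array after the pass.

After pass 1: [2, 13, -1, 18] (3 swaps)
Total swaps: 3


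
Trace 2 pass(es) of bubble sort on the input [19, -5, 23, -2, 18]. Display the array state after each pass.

After pass 1: [-5, 19, -2, 18, 23] (3 swaps)
After pass 2: [-5, -2, 18, 19, 23] (2 swaps)
Total swaps: 5


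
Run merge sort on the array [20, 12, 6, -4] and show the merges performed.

Divide and conquer:
  Merge [20] + [12] -> [12, 20]
  Merge [6] + [-4] -> [-4, 6]
  Merge [12, 20] + [-4, 6] -> [-4, 6, 12, 20]


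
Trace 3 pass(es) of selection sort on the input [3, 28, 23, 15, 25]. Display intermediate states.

Pass 1: Select minimum 3 at index 0, swap -> [3, 28, 23, 15, 25]
Pass 2: Select minimum 15 at index 3, swap -> [3, 15, 23, 28, 25]
Pass 3: Select minimum 23 at index 2, swap -> [3, 15, 23, 28, 25]


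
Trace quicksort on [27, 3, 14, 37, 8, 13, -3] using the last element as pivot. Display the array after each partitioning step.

Partition 1: pivot=-3 at index 0 -> [-3, 3, 14, 37, 8, 13, 27]
Partition 2: pivot=27 at index 5 -> [-3, 3, 14, 8, 13, 27, 37]
Partition 3: pivot=13 at index 3 -> [-3, 3, 8, 13, 14, 27, 37]
Partition 4: pivot=8 at index 2 -> [-3, 3, 8, 13, 14, 27, 37]


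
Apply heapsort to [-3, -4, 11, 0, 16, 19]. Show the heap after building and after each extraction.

Build heap: [19, 16, 11, 0, -4, -3]
Extract 19: [16, 0, 11, -3, -4, 19]
Extract 16: [11, 0, -4, -3, 16, 19]
Extract 11: [0, -3, -4, 11, 16, 19]
Extract 0: [-3, -4, 0, 11, 16, 19]
Extract -3: [-4, -3, 0, 11, 16, 19]


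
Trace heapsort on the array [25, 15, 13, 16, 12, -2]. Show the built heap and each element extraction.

Build heap: [25, 16, 13, 15, 12, -2]
Extract 25: [16, 15, 13, -2, 12, 25]
Extract 16: [15, 12, 13, -2, 16, 25]
Extract 15: [13, 12, -2, 15, 16, 25]
Extract 13: [12, -2, 13, 15, 16, 25]
Extract 12: [-2, 12, 13, 15, 16, 25]


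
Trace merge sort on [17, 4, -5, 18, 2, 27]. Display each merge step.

Divide and conquer:
  Merge [4] + [-5] -> [-5, 4]
  Merge [17] + [-5, 4] -> [-5, 4, 17]
  Merge [2] + [27] -> [2, 27]
  Merge [18] + [2, 27] -> [2, 18, 27]
  Merge [-5, 4, 17] + [2, 18, 27] -> [-5, 2, 4, 17, 18, 27]


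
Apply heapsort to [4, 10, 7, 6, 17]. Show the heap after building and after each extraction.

Build heap: [17, 10, 7, 6, 4]
Extract 17: [10, 6, 7, 4, 17]
Extract 10: [7, 6, 4, 10, 17]
Extract 7: [6, 4, 7, 10, 17]
Extract 6: [4, 6, 7, 10, 17]


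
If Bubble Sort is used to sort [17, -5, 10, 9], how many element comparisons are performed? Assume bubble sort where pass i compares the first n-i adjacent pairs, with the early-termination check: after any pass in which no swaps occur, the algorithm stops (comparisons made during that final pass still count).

Pass 1: compare adjacent pairs (0,1)..(2,3) = 3 comparison(s), 3 swap(s) -> [-5, 10, 9, 17]
Pass 2: compare adjacent pairs (0,1)..(1,2) = 2 comparison(s), 1 swap(s) -> [-5, 9, 10, 17]
Pass 3: compare adjacent pairs (0,1)..(0,1) = 1 comparison(s), 0 swap(s) -> [-5, 9, 10, 17]
No swaps in this pass, so bubble sort stops here.
Total comparisons: 3 + 2 + 1 = 6


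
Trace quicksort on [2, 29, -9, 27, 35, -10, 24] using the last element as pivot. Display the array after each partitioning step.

Partition 1: pivot=24 at index 3 -> [2, -9, -10, 24, 35, 29, 27]
Partition 2: pivot=-10 at index 0 -> [-10, -9, 2, 24, 35, 29, 27]
Partition 3: pivot=2 at index 2 -> [-10, -9, 2, 24, 35, 29, 27]
Partition 4: pivot=27 at index 4 -> [-10, -9, 2, 24, 27, 29, 35]
Partition 5: pivot=35 at index 6 -> [-10, -9, 2, 24, 27, 29, 35]


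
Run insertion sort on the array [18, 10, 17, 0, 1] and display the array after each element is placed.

First element 18 is already 'sorted'
Insert 10: shifted 1 elements -> [10, 18, 17, 0, 1]
Insert 17: shifted 1 elements -> [10, 17, 18, 0, 1]
Insert 0: shifted 3 elements -> [0, 10, 17, 18, 1]
Insert 1: shifted 3 elements -> [0, 1, 10, 17, 18]


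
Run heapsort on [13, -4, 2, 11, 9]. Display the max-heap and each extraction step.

Build heap: [13, 11, 2, -4, 9]
Extract 13: [11, 9, 2, -4, 13]
Extract 11: [9, -4, 2, 11, 13]
Extract 9: [2, -4, 9, 11, 13]
Extract 2: [-4, 2, 9, 11, 13]


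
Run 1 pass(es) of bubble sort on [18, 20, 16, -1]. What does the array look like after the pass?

After pass 1: [18, 16, -1, 20] (2 swaps)
Total swaps: 2


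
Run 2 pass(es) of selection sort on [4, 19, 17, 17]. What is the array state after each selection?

Pass 1: Select minimum 4 at index 0, swap -> [4, 19, 17, 17]
Pass 2: Select minimum 17 at index 2, swap -> [4, 17, 19, 17]


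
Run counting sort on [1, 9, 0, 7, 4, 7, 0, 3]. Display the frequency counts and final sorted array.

Count array: [2, 1, 0, 1, 1, 0, 0, 2, 0, 1]
(count[i] = number of elements equal to i)
Cumulative count: [2, 3, 3, 4, 5, 5, 5, 7, 7, 8]
Sorted: [0, 0, 1, 3, 4, 7, 7, 9]


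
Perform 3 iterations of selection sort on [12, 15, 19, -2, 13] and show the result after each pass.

Pass 1: Select minimum -2 at index 3, swap -> [-2, 15, 19, 12, 13]
Pass 2: Select minimum 12 at index 3, swap -> [-2, 12, 19, 15, 13]
Pass 3: Select minimum 13 at index 4, swap -> [-2, 12, 13, 15, 19]


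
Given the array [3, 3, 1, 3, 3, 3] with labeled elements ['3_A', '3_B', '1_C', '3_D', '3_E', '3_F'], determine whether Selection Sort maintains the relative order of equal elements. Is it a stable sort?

Trace Selection Sort on the labeled array (the key is the number; the letter only tracks identity):
  Pass 1: minimum of unsorted part is 1_C at index 2; swap it with 3_A at index 0 -> [1_C, 3_B, 3_A, 3_D, 3_E, 3_F]
  Pass 2: minimum 3_B is already at index 1; no swap -> [1_C, 3_B, 3_A, 3_D, 3_E, 3_F]
  Pass 3: minimum 3_A is already at index 2; no swap -> [1_C, 3_B, 3_A, 3_D, 3_E, 3_F]
  Pass 4: minimum 3_D is already at index 3; no swap -> [1_C, 3_B, 3_A, 3_D, 3_E, 3_F]
  Pass 5: minimum 3_E is already at index 4; no swap -> [1_C, 3_B, 3_A, 3_D, 3_E, 3_F]
Final order: [1_C, 3_B, 3_A, 3_D, 3_E, 3_F]
Equal keys:
  value 3: originally 3_A, 3_B, 3_D, 3_E, 3_F; after sorting 3_B, 3_A, 3_D, 3_E, 3_F -> order changed
Equal keys were reordered, so Selection Sort is not stable: the long-range swap that moves the minimum into place can carry an element past an equal key. (One such input is enough; an unstable sort may happen to preserve order on other inputs, but it gives no guarantee.)
Answer: Not stable


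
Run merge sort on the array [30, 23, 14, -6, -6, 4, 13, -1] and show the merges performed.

Divide and conquer:
  Merge [30] + [23] -> [23, 30]
  Merge [14] + [-6] -> [-6, 14]
  Merge [23, 30] + [-6, 14] -> [-6, 14, 23, 30]
  Merge [-6] + [4] -> [-6, 4]
  Merge [13] + [-1] -> [-1, 13]
  Merge [-6, 4] + [-1, 13] -> [-6, -1, 4, 13]
  Merge [-6, 14, 23, 30] + [-6, -1, 4, 13] -> [-6, -6, -1, 4, 13, 14, 23, 30]


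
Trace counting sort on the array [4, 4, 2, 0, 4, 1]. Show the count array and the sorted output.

Count array: [1, 1, 1, 0, 3]
(count[i] = number of elements equal to i)
Cumulative count: [1, 2, 3, 3, 6]
Sorted: [0, 1, 2, 4, 4, 4]


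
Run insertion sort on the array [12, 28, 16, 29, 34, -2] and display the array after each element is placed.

First element 12 is already 'sorted'
Insert 28: shifted 0 elements -> [12, 28, 16, 29, 34, -2]
Insert 16: shifted 1 elements -> [12, 16, 28, 29, 34, -2]
Insert 29: shifted 0 elements -> [12, 16, 28, 29, 34, -2]
Insert 34: shifted 0 elements -> [12, 16, 28, 29, 34, -2]
Insert -2: shifted 5 elements -> [-2, 12, 16, 28, 29, 34]


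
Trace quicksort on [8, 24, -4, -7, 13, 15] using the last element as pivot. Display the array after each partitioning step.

Partition 1: pivot=15 at index 4 -> [8, -4, -7, 13, 15, 24]
Partition 2: pivot=13 at index 3 -> [8, -4, -7, 13, 15, 24]
Partition 3: pivot=-7 at index 0 -> [-7, -4, 8, 13, 15, 24]
Partition 4: pivot=8 at index 2 -> [-7, -4, 8, 13, 15, 24]


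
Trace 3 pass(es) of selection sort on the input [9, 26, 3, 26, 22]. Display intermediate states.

Pass 1: Select minimum 3 at index 2, swap -> [3, 26, 9, 26, 22]
Pass 2: Select minimum 9 at index 2, swap -> [3, 9, 26, 26, 22]
Pass 3: Select minimum 22 at index 4, swap -> [3, 9, 22, 26, 26]


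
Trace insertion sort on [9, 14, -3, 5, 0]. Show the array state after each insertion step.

First element 9 is already 'sorted'
Insert 14: shifted 0 elements -> [9, 14, -3, 5, 0]
Insert -3: shifted 2 elements -> [-3, 9, 14, 5, 0]
Insert 5: shifted 2 elements -> [-3, 5, 9, 14, 0]
Insert 0: shifted 3 elements -> [-3, 0, 5, 9, 14]


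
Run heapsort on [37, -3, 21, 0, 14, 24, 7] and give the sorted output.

Build heap: [37, 14, 24, 0, -3, 21, 7]
Extract 37: [24, 14, 21, 0, -3, 7, 37]
Extract 24: [21, 14, 7, 0, -3, 24, 37]
Extract 21: [14, 0, 7, -3, 21, 24, 37]
Extract 14: [7, 0, -3, 14, 21, 24, 37]
Extract 7: [0, -3, 7, 14, 21, 24, 37]
Extract 0: [-3, 0, 7, 14, 21, 24, 37]


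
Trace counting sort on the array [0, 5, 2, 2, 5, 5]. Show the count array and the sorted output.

Count array: [1, 0, 2, 0, 0, 3]
(count[i] = number of elements equal to i)
Cumulative count: [1, 1, 3, 3, 3, 6]
Sorted: [0, 2, 2, 5, 5, 5]


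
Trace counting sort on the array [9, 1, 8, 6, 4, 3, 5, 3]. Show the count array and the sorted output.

Count array: [0, 1, 0, 2, 1, 1, 1, 0, 1, 1]
(count[i] = number of elements equal to i)
Cumulative count: [0, 1, 1, 3, 4, 5, 6, 6, 7, 8]
Sorted: [1, 3, 3, 4, 5, 6, 8, 9]


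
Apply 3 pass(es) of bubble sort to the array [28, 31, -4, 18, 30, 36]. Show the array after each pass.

After pass 1: [28, -4, 18, 30, 31, 36] (3 swaps)
After pass 2: [-4, 18, 28, 30, 31, 36] (2 swaps)
After pass 3: [-4, 18, 28, 30, 31, 36] (0 swaps)
Total swaps: 5


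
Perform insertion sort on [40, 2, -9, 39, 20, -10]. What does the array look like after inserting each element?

First element 40 is already 'sorted'
Insert 2: shifted 1 elements -> [2, 40, -9, 39, 20, -10]
Insert -9: shifted 2 elements -> [-9, 2, 40, 39, 20, -10]
Insert 39: shifted 1 elements -> [-9, 2, 39, 40, 20, -10]
Insert 20: shifted 2 elements -> [-9, 2, 20, 39, 40, -10]
Insert -10: shifted 5 elements -> [-10, -9, 2, 20, 39, 40]


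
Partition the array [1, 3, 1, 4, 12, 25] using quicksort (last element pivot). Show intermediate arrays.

Partition 1: pivot=25 at index 5 -> [1, 3, 1, 4, 12, 25]
Partition 2: pivot=12 at index 4 -> [1, 3, 1, 4, 12, 25]
Partition 3: pivot=4 at index 3 -> [1, 3, 1, 4, 12, 25]
Partition 4: pivot=1 at index 1 -> [1, 1, 3, 4, 12, 25]


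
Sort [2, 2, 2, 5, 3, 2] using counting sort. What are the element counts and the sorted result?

Count array: [0, 0, 4, 1, 0, 1]
(count[i] = number of elements equal to i)
Cumulative count: [0, 0, 4, 5, 5, 6]
Sorted: [2, 2, 2, 2, 3, 5]


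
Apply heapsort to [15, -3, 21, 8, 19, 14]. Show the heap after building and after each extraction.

Build heap: [21, 19, 15, 8, -3, 14]
Extract 21: [19, 14, 15, 8, -3, 21]
Extract 19: [15, 14, -3, 8, 19, 21]
Extract 15: [14, 8, -3, 15, 19, 21]
Extract 14: [8, -3, 14, 15, 19, 21]
Extract 8: [-3, 8, 14, 15, 19, 21]


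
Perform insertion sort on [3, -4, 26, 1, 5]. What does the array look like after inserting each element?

First element 3 is already 'sorted'
Insert -4: shifted 1 elements -> [-4, 3, 26, 1, 5]
Insert 26: shifted 0 elements -> [-4, 3, 26, 1, 5]
Insert 1: shifted 2 elements -> [-4, 1, 3, 26, 5]
Insert 5: shifted 1 elements -> [-4, 1, 3, 5, 26]


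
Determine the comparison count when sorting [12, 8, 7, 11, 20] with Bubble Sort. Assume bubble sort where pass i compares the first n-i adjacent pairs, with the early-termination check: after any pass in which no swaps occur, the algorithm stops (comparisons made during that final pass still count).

Pass 1: compare adjacent pairs (0,1)..(3,4) = 4 comparison(s), 3 swap(s) -> [8, 7, 11, 12, 20]
Pass 2: compare adjacent pairs (0,1)..(2,3) = 3 comparison(s), 1 swap(s) -> [7, 8, 11, 12, 20]
Pass 3: compare adjacent pairs (0,1)..(1,2) = 2 comparison(s), 0 swap(s) -> [7, 8, 11, 12, 20]
No swaps in this pass, so bubble sort stops here.
Total comparisons: 4 + 3 + 2 = 9


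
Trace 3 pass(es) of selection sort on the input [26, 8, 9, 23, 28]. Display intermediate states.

Pass 1: Select minimum 8 at index 1, swap -> [8, 26, 9, 23, 28]
Pass 2: Select minimum 9 at index 2, swap -> [8, 9, 26, 23, 28]
Pass 3: Select minimum 23 at index 3, swap -> [8, 9, 23, 26, 28]


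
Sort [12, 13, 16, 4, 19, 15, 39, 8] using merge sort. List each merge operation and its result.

Divide and conquer:
  Merge [12] + [13] -> [12, 13]
  Merge [16] + [4] -> [4, 16]
  Merge [12, 13] + [4, 16] -> [4, 12, 13, 16]
  Merge [19] + [15] -> [15, 19]
  Merge [39] + [8] -> [8, 39]
  Merge [15, 19] + [8, 39] -> [8, 15, 19, 39]
  Merge [4, 12, 13, 16] + [8, 15, 19, 39] -> [4, 8, 12, 13, 15, 16, 19, 39]


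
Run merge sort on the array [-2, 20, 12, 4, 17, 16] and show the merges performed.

Divide and conquer:
  Merge [20] + [12] -> [12, 20]
  Merge [-2] + [12, 20] -> [-2, 12, 20]
  Merge [17] + [16] -> [16, 17]
  Merge [4] + [16, 17] -> [4, 16, 17]
  Merge [-2, 12, 20] + [4, 16, 17] -> [-2, 4, 12, 16, 17, 20]


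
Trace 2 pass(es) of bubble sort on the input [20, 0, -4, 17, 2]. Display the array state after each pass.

After pass 1: [0, -4, 17, 2, 20] (4 swaps)
After pass 2: [-4, 0, 2, 17, 20] (2 swaps)
Total swaps: 6


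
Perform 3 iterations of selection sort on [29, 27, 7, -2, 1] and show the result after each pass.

Pass 1: Select minimum -2 at index 3, swap -> [-2, 27, 7, 29, 1]
Pass 2: Select minimum 1 at index 4, swap -> [-2, 1, 7, 29, 27]
Pass 3: Select minimum 7 at index 2, swap -> [-2, 1, 7, 29, 27]


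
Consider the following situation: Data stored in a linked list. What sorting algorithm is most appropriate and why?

Best choice: Merge sort
Reason: Merge sort doesn't require random access; can be done in O(1) extra space for linked lists


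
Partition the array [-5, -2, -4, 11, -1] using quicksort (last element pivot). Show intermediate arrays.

Partition 1: pivot=-1 at index 3 -> [-5, -2, -4, -1, 11]
Partition 2: pivot=-4 at index 1 -> [-5, -4, -2, -1, 11]


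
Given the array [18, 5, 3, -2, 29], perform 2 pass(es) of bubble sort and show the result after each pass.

After pass 1: [5, 3, -2, 18, 29] (3 swaps)
After pass 2: [3, -2, 5, 18, 29] (2 swaps)
Total swaps: 5


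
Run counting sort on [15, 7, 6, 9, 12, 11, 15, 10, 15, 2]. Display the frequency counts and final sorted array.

Count array: [0, 0, 1, 0, 0, 0, 1, 1, 0, 1, 1, 1, 1, 0, 0, 3]
(count[i] = number of elements equal to i)
Cumulative count: [0, 0, 1, 1, 1, 1, 2, 3, 3, 4, 5, 6, 7, 7, 7, 10]
Sorted: [2, 6, 7, 9, 10, 11, 12, 15, 15, 15]


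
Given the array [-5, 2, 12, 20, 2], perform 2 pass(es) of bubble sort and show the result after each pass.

After pass 1: [-5, 2, 12, 2, 20] (1 swaps)
After pass 2: [-5, 2, 2, 12, 20] (1 swaps)
Total swaps: 2


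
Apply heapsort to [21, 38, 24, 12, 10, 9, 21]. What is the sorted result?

Build heap: [38, 21, 24, 12, 10, 9, 21]
Extract 38: [24, 21, 21, 12, 10, 9, 38]
Extract 24: [21, 12, 21, 9, 10, 24, 38]
Extract 21: [21, 12, 10, 9, 21, 24, 38]
Extract 21: [12, 9, 10, 21, 21, 24, 38]
Extract 12: [10, 9, 12, 21, 21, 24, 38]
Extract 10: [9, 10, 12, 21, 21, 24, 38]


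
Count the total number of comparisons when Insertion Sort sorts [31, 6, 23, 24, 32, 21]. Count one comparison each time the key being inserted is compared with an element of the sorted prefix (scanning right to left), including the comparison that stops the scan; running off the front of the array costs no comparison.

Insert 6: 31 > 6 (shift), reached front = 1 comparison(s) -> [6, 31, 23, 24, 32, 21]
Insert 23: 31 > 23 (shift), 6 <= 23 (stop) = 2 comparison(s) -> [6, 23, 31, 24, 32, 21]
Insert 24: 31 > 24 (shift), 23 <= 24 (stop) = 2 comparison(s) -> [6, 23, 24, 31, 32, 21]
Insert 32: 31 <= 32 (stop) = 1 comparison(s) -> [6, 23, 24, 31, 32, 21]
Insert 21: 32 > 21 (shift), 31 > 21 (shift), 24 > 21 (shift), 23 > 21 (shift), 6 <= 21 (stop) = 5 comparison(s) -> [6, 21, 23, 24, 31, 32]
Total comparisons: 1 + 2 + 2 + 1 + 5 = 11


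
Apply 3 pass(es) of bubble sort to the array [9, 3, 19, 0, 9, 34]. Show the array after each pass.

After pass 1: [3, 9, 0, 9, 19, 34] (3 swaps)
After pass 2: [3, 0, 9, 9, 19, 34] (1 swaps)
After pass 3: [0, 3, 9, 9, 19, 34] (1 swaps)
Total swaps: 5


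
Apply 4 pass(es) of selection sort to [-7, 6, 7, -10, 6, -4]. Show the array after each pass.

Pass 1: Select minimum -10 at index 3, swap -> [-10, 6, 7, -7, 6, -4]
Pass 2: Select minimum -7 at index 3, swap -> [-10, -7, 7, 6, 6, -4]
Pass 3: Select minimum -4 at index 5, swap -> [-10, -7, -4, 6, 6, 7]
Pass 4: Select minimum 6 at index 3, swap -> [-10, -7, -4, 6, 6, 7]


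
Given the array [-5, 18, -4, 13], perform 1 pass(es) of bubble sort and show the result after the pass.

After pass 1: [-5, -4, 13, 18] (2 swaps)
Total swaps: 2


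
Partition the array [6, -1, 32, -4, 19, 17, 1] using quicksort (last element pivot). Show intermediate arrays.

Partition 1: pivot=1 at index 2 -> [-1, -4, 1, 6, 19, 17, 32]
Partition 2: pivot=-4 at index 0 -> [-4, -1, 1, 6, 19, 17, 32]
Partition 3: pivot=32 at index 6 -> [-4, -1, 1, 6, 19, 17, 32]
Partition 4: pivot=17 at index 4 -> [-4, -1, 1, 6, 17, 19, 32]
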